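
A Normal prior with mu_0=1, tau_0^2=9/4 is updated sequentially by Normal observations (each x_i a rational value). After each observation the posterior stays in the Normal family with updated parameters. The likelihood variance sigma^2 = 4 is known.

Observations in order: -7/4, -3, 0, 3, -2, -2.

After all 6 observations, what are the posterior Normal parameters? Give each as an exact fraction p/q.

mu_0=-143/280, tau_0^2=18/35

obs 1: x=-7/4 → posterior Normal(1/100, 36/25)
obs 2: x=-3 → posterior Normal(-107/136, 18/17)
obs 3: x=0 → posterior Normal(-107/172, 36/43)
obs 4: x=3 → posterior Normal(1/208, 9/13)
obs 5: x=-2 → posterior Normal(-71/244, 36/61)
obs 6: x=-2 → posterior Normal(-143/280, 18/35)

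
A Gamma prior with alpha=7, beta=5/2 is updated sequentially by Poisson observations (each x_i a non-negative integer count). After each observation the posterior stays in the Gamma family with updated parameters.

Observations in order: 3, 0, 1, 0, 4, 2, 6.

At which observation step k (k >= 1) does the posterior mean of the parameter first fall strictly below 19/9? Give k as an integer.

k = 3

obs 1: x=3 → posterior Gamma(10, 7/2)
obs 2: x=0 → posterior Gamma(10, 9/2)
obs 3: x=1 → posterior Gamma(11, 11/2)
obs 4: x=0 → posterior Gamma(11, 13/2)
obs 5: x=4 → posterior Gamma(15, 15/2)
obs 6: x=2 → posterior Gamma(17, 17/2)
obs 7: x=6 → posterior Gamma(23, 19/2)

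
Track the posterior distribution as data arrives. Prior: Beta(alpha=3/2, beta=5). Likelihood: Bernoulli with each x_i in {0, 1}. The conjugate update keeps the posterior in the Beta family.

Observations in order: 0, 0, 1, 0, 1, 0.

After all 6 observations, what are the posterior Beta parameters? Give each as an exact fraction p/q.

alpha=7/2, beta=9

obs 1: x=0 → posterior Beta(3/2, 6)
obs 2: x=0 → posterior Beta(3/2, 7)
obs 3: x=1 → posterior Beta(5/2, 7)
obs 4: x=0 → posterior Beta(5/2, 8)
obs 5: x=1 → posterior Beta(7/2, 8)
obs 6: x=0 → posterior Beta(7/2, 9)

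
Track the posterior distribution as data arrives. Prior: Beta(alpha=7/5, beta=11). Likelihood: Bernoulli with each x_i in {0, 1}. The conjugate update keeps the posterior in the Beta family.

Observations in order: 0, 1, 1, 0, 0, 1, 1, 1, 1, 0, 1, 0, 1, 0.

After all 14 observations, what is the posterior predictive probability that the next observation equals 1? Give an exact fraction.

obs 1: x=0 → posterior Beta(7/5, 12)
obs 2: x=1 → posterior Beta(12/5, 12)
obs 3: x=1 → posterior Beta(17/5, 12)
obs 4: x=0 → posterior Beta(17/5, 13)
obs 5: x=0 → posterior Beta(17/5, 14)
obs 6: x=1 → posterior Beta(22/5, 14)
obs 7: x=1 → posterior Beta(27/5, 14)
obs 8: x=1 → posterior Beta(32/5, 14)
obs 9: x=1 → posterior Beta(37/5, 14)
obs 10: x=0 → posterior Beta(37/5, 15)
obs 11: x=1 → posterior Beta(42/5, 15)
obs 12: x=0 → posterior Beta(42/5, 16)
obs 13: x=1 → posterior Beta(47/5, 16)
obs 14: x=0 → posterior Beta(47/5, 17)

47/132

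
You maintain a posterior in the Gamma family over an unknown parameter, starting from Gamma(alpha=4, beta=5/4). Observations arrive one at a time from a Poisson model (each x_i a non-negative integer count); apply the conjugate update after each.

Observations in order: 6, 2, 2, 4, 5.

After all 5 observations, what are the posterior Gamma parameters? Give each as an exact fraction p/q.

alpha=23, beta=25/4

obs 1: x=6 → posterior Gamma(10, 9/4)
obs 2: x=2 → posterior Gamma(12, 13/4)
obs 3: x=2 → posterior Gamma(14, 17/4)
obs 4: x=4 → posterior Gamma(18, 21/4)
obs 5: x=5 → posterior Gamma(23, 25/4)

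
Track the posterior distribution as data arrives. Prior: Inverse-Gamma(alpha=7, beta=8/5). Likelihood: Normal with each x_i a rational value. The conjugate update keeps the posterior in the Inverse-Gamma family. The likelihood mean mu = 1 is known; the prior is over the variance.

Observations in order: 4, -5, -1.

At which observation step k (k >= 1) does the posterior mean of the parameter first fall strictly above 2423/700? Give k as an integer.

k = 3

obs 1: x=4 → posterior Inverse-Gamma(15/2, 61/10)
obs 2: x=-5 → posterior Inverse-Gamma(8, 241/10)
obs 3: x=-1 → posterior Inverse-Gamma(17/2, 261/10)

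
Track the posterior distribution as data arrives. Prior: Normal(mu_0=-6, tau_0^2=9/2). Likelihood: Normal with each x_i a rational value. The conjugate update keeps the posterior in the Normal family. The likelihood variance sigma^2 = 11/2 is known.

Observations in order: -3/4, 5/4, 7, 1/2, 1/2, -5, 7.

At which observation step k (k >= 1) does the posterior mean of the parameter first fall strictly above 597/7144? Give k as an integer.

k = 4

obs 1: x=-3/4 → posterior Normal(-291/80, 99/40)
obs 2: x=5/4 → posterior Normal(-123/58, 99/58)
obs 3: x=7 → posterior Normal(3/76, 99/76)
obs 4: x=1/2 → posterior Normal(6/47, 99/94)
obs 5: x=1/2 → posterior Normal(3/16, 99/112)
obs 6: x=-5 → posterior Normal(-69/130, 99/130)
obs 7: x=7 → posterior Normal(57/148, 99/148)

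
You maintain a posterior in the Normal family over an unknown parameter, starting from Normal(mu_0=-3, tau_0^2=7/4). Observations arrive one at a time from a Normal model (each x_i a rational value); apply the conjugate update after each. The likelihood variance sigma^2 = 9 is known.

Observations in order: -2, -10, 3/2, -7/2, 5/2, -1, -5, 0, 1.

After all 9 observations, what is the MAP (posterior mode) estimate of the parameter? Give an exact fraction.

obs 1: x=-2 → posterior Normal(-122/43, 63/43)
obs 2: x=-10 → posterior Normal(-96/25, 63/50)
obs 3: x=3/2 → posterior Normal(-121/38, 21/19)
obs 4: x=-7/2 → posterior Normal(-103/32, 63/64)
obs 5: x=5/2 → posterior Normal(-377/142, 63/71)
obs 6: x=-1 → posterior Normal(-391/156, 21/26)
obs 7: x=-5 → posterior Normal(-461/170, 63/85)
obs 8: x=0 → posterior Normal(-461/184, 63/92)
obs 9: x=1 → posterior Normal(-149/66, 7/11)

-149/66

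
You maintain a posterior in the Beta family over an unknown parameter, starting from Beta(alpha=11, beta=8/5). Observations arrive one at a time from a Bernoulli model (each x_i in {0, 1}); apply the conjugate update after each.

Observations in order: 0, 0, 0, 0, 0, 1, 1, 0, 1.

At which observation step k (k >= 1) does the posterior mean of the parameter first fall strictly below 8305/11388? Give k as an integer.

k = 3

obs 1: x=0 → posterior Beta(11, 13/5)
obs 2: x=0 → posterior Beta(11, 18/5)
obs 3: x=0 → posterior Beta(11, 23/5)
obs 4: x=0 → posterior Beta(11, 28/5)
obs 5: x=0 → posterior Beta(11, 33/5)
obs 6: x=1 → posterior Beta(12, 33/5)
obs 7: x=1 → posterior Beta(13, 33/5)
obs 8: x=0 → posterior Beta(13, 38/5)
obs 9: x=1 → posterior Beta(14, 38/5)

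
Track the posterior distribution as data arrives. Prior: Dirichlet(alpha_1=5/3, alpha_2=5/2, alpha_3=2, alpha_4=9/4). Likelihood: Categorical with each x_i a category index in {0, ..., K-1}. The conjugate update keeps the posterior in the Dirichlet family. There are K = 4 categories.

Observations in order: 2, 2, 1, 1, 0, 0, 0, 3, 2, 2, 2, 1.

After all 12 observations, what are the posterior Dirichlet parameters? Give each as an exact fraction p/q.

alpha_1=14/3, alpha_2=11/2, alpha_3=7, alpha_4=13/4

obs 1: x=2 → posterior Dirichlet(5/3, 5/2, 3, 9/4)
obs 2: x=2 → posterior Dirichlet(5/3, 5/2, 4, 9/4)
obs 3: x=1 → posterior Dirichlet(5/3, 7/2, 4, 9/4)
obs 4: x=1 → posterior Dirichlet(5/3, 9/2, 4, 9/4)
obs 5: x=0 → posterior Dirichlet(8/3, 9/2, 4, 9/4)
obs 6: x=0 → posterior Dirichlet(11/3, 9/2, 4, 9/4)
obs 7: x=0 → posterior Dirichlet(14/3, 9/2, 4, 9/4)
obs 8: x=3 → posterior Dirichlet(14/3, 9/2, 4, 13/4)
obs 9: x=2 → posterior Dirichlet(14/3, 9/2, 5, 13/4)
obs 10: x=2 → posterior Dirichlet(14/3, 9/2, 6, 13/4)
obs 11: x=2 → posterior Dirichlet(14/3, 9/2, 7, 13/4)
obs 12: x=1 → posterior Dirichlet(14/3, 11/2, 7, 13/4)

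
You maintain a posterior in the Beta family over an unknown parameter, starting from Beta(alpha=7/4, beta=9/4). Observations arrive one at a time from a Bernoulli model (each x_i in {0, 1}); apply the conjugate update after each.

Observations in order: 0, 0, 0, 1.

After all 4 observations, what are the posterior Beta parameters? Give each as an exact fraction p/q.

alpha=11/4, beta=21/4

obs 1: x=0 → posterior Beta(7/4, 13/4)
obs 2: x=0 → posterior Beta(7/4, 17/4)
obs 3: x=0 → posterior Beta(7/4, 21/4)
obs 4: x=1 → posterior Beta(11/4, 21/4)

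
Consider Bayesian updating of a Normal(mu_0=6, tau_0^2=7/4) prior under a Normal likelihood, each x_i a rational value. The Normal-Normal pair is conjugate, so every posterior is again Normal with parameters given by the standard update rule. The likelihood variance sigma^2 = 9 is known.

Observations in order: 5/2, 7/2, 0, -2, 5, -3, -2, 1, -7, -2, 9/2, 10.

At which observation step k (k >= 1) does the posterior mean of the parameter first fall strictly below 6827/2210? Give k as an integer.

obs 1: x=5/2 → posterior Normal(467/86, 63/43)
obs 2: x=7/2 → posterior Normal(129/25, 63/50)
obs 3: x=0 → posterior Normal(86/19, 21/19)
obs 4: x=-2 → posterior Normal(61/16, 63/64)
obs 5: x=5 → posterior Normal(279/71, 63/71)
obs 6: x=-3 → posterior Normal(43/13, 21/26)
obs 7: x=-2 → posterior Normal(244/85, 63/85)
obs 8: x=1 → posterior Normal(251/92, 63/92)
obs 9: x=-7 → posterior Normal(202/99, 7/11)
obs 10: x=-2 → posterior Normal(94/53, 63/106)
obs 11: x=9/2 → posterior Normal(439/226, 63/113)
obs 12: x=10 → posterior Normal(193/80, 21/40)

k = 7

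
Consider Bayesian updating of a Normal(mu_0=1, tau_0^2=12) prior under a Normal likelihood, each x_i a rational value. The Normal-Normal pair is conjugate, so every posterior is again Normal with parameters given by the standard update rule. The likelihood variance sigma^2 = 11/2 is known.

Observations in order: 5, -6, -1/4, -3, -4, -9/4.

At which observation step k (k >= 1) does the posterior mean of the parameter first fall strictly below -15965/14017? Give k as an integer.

k = 5

obs 1: x=5 → posterior Normal(131/35, 132/35)
obs 2: x=-6 → posterior Normal(-13/59, 132/59)
obs 3: x=-1/4 → posterior Normal(-19/83, 132/83)
obs 4: x=-3 → posterior Normal(-91/107, 132/107)
obs 5: x=-4 → posterior Normal(-187/131, 132/131)
obs 6: x=-9/4 → posterior Normal(-241/155, 132/155)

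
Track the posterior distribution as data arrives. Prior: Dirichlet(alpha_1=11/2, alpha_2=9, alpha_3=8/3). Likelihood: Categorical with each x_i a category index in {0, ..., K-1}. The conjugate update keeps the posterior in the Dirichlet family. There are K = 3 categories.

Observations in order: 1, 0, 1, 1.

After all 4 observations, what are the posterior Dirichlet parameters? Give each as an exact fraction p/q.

alpha_1=13/2, alpha_2=12, alpha_3=8/3

obs 1: x=1 → posterior Dirichlet(11/2, 10, 8/3)
obs 2: x=0 → posterior Dirichlet(13/2, 10, 8/3)
obs 3: x=1 → posterior Dirichlet(13/2, 11, 8/3)
obs 4: x=1 → posterior Dirichlet(13/2, 12, 8/3)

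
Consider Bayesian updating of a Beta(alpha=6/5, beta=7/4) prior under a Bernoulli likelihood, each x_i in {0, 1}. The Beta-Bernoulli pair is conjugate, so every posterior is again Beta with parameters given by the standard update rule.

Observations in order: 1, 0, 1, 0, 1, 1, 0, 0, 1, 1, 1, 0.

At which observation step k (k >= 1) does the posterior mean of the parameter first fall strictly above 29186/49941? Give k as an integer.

k = 11

obs 1: x=1 → posterior Beta(11/5, 7/4)
obs 2: x=0 → posterior Beta(11/5, 11/4)
obs 3: x=1 → posterior Beta(16/5, 11/4)
obs 4: x=0 → posterior Beta(16/5, 15/4)
obs 5: x=1 → posterior Beta(21/5, 15/4)
obs 6: x=1 → posterior Beta(26/5, 15/4)
obs 7: x=0 → posterior Beta(26/5, 19/4)
obs 8: x=0 → posterior Beta(26/5, 23/4)
obs 9: x=1 → posterior Beta(31/5, 23/4)
obs 10: x=1 → posterior Beta(36/5, 23/4)
obs 11: x=1 → posterior Beta(41/5, 23/4)
obs 12: x=0 → posterior Beta(41/5, 27/4)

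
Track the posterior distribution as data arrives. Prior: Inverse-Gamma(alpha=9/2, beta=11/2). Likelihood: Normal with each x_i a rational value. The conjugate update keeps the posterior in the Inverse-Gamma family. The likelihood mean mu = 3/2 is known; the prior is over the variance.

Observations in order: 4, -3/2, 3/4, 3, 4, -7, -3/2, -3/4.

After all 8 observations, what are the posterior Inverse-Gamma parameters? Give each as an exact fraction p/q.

alpha=17/2, beta=973/16

obs 1: x=4 → posterior Inverse-Gamma(5, 69/8)
obs 2: x=-3/2 → posterior Inverse-Gamma(11/2, 105/8)
obs 3: x=3/4 → posterior Inverse-Gamma(6, 429/32)
obs 4: x=3 → posterior Inverse-Gamma(13/2, 465/32)
obs 5: x=4 → posterior Inverse-Gamma(7, 565/32)
obs 6: x=-7 → posterior Inverse-Gamma(15/2, 1721/32)
obs 7: x=-3/2 → posterior Inverse-Gamma(8, 1865/32)
obs 8: x=-3/4 → posterior Inverse-Gamma(17/2, 973/16)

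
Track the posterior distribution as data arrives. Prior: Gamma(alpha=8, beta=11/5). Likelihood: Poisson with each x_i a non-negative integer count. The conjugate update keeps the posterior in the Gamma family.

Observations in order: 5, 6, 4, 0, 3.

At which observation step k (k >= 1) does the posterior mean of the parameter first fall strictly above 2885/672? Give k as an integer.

k = 2

obs 1: x=5 → posterior Gamma(13, 16/5)
obs 2: x=6 → posterior Gamma(19, 21/5)
obs 3: x=4 → posterior Gamma(23, 26/5)
obs 4: x=0 → posterior Gamma(23, 31/5)
obs 5: x=3 → posterior Gamma(26, 36/5)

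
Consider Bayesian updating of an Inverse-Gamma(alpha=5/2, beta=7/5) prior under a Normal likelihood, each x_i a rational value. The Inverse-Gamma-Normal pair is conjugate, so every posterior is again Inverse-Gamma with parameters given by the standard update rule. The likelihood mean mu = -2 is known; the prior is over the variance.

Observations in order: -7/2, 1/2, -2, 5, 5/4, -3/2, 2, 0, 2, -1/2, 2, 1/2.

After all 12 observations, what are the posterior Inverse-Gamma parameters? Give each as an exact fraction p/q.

obs 1: x=-7/2 → posterior Inverse-Gamma(3, 101/40)
obs 2: x=1/2 → posterior Inverse-Gamma(7/2, 113/20)
obs 3: x=-2 → posterior Inverse-Gamma(4, 113/20)
obs 4: x=5 → posterior Inverse-Gamma(9/2, 603/20)
obs 5: x=5/4 → posterior Inverse-Gamma(5, 5669/160)
obs 6: x=-3/2 → posterior Inverse-Gamma(11/2, 5689/160)
obs 7: x=2 → posterior Inverse-Gamma(6, 6969/160)
obs 8: x=0 → posterior Inverse-Gamma(13/2, 7289/160)
obs 9: x=2 → posterior Inverse-Gamma(7, 8569/160)
obs 10: x=-1/2 → posterior Inverse-Gamma(15/2, 8749/160)
obs 11: x=2 → posterior Inverse-Gamma(8, 10029/160)
obs 12: x=1/2 → posterior Inverse-Gamma(17/2, 10529/160)

alpha=17/2, beta=10529/160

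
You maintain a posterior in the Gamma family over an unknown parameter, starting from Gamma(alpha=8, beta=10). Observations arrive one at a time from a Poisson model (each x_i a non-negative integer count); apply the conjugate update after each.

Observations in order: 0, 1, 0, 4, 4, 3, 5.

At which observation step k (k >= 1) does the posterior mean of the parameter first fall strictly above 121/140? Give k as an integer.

obs 1: x=0 → posterior Gamma(8, 11)
obs 2: x=1 → posterior Gamma(9, 12)
obs 3: x=0 → posterior Gamma(9, 13)
obs 4: x=4 → posterior Gamma(13, 14)
obs 5: x=4 → posterior Gamma(17, 15)
obs 6: x=3 → posterior Gamma(20, 16)
obs 7: x=5 → posterior Gamma(25, 17)

k = 4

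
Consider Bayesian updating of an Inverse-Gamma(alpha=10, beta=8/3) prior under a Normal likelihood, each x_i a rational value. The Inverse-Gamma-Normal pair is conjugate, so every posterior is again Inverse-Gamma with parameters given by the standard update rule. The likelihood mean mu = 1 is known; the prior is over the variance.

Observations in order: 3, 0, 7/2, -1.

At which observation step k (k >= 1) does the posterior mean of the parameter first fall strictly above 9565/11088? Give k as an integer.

obs 1: x=3 → posterior Inverse-Gamma(21/2, 14/3)
obs 2: x=0 → posterior Inverse-Gamma(11, 31/6)
obs 3: x=7/2 → posterior Inverse-Gamma(23/2, 199/24)
obs 4: x=-1 → posterior Inverse-Gamma(12, 247/24)

k = 4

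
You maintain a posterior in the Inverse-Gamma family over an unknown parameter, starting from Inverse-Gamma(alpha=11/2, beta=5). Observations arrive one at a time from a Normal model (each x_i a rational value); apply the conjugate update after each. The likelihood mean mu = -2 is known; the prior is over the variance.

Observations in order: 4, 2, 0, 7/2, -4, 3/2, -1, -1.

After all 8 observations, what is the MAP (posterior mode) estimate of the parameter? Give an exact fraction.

229/42

obs 1: x=4 → posterior Inverse-Gamma(6, 23)
obs 2: x=2 → posterior Inverse-Gamma(13/2, 31)
obs 3: x=0 → posterior Inverse-Gamma(7, 33)
obs 4: x=7/2 → posterior Inverse-Gamma(15/2, 385/8)
obs 5: x=-4 → posterior Inverse-Gamma(8, 401/8)
obs 6: x=3/2 → posterior Inverse-Gamma(17/2, 225/4)
obs 7: x=-1 → posterior Inverse-Gamma(9, 227/4)
obs 8: x=-1 → posterior Inverse-Gamma(19/2, 229/4)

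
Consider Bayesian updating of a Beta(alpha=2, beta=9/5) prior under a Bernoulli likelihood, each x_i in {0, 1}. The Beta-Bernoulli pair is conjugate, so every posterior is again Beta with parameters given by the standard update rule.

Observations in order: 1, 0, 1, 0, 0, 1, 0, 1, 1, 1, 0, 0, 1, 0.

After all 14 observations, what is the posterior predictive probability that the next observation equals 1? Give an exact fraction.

obs 1: x=1 → posterior Beta(3, 9/5)
obs 2: x=0 → posterior Beta(3, 14/5)
obs 3: x=1 → posterior Beta(4, 14/5)
obs 4: x=0 → posterior Beta(4, 19/5)
obs 5: x=0 → posterior Beta(4, 24/5)
obs 6: x=1 → posterior Beta(5, 24/5)
obs 7: x=0 → posterior Beta(5, 29/5)
obs 8: x=1 → posterior Beta(6, 29/5)
obs 9: x=1 → posterior Beta(7, 29/5)
obs 10: x=1 → posterior Beta(8, 29/5)
obs 11: x=0 → posterior Beta(8, 34/5)
obs 12: x=0 → posterior Beta(8, 39/5)
obs 13: x=1 → posterior Beta(9, 39/5)
obs 14: x=0 → posterior Beta(9, 44/5)

45/89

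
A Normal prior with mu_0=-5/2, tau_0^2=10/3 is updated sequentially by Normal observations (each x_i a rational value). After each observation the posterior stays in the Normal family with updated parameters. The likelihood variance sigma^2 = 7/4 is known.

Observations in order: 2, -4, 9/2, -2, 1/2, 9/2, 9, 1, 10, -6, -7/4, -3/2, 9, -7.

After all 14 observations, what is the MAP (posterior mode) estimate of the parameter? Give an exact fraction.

obs 1: x=2 → posterior Normal(55/122, 70/61)
obs 2: x=-4 → posterior Normal(-265/202, 70/101)
obs 3: x=9/2 → posterior Normal(95/282, 70/141)
obs 4: x=-2 → posterior Normal(-65/362, 70/181)
obs 5: x=1/2 → posterior Normal(-25/442, 70/221)
obs 6: x=9/2 → posterior Normal(335/522, 70/261)
obs 7: x=9 → posterior Normal(1055/602, 10/43)
obs 8: x=1 → posterior Normal(1135/682, 70/341)
obs 9: x=10 → posterior Normal(645/254, 70/381)
obs 10: x=-6 → posterior Normal(1455/842, 70/421)
obs 11: x=-7/4 → posterior Normal(1315/922, 70/461)
obs 12: x=-3/2 → posterior Normal(1195/1002, 70/501)
obs 13: x=9 → posterior Normal(1915/1082, 70/541)
obs 14: x=-7 → posterior Normal(1355/1162, 10/83)

1355/1162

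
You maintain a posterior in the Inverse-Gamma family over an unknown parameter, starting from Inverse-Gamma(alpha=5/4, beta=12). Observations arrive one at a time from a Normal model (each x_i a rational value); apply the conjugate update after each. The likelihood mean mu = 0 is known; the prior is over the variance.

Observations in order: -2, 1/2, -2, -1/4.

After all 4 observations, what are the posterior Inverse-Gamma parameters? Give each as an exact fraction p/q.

alpha=13/4, beta=517/32

obs 1: x=-2 → posterior Inverse-Gamma(7/4, 14)
obs 2: x=1/2 → posterior Inverse-Gamma(9/4, 113/8)
obs 3: x=-2 → posterior Inverse-Gamma(11/4, 129/8)
obs 4: x=-1/4 → posterior Inverse-Gamma(13/4, 517/32)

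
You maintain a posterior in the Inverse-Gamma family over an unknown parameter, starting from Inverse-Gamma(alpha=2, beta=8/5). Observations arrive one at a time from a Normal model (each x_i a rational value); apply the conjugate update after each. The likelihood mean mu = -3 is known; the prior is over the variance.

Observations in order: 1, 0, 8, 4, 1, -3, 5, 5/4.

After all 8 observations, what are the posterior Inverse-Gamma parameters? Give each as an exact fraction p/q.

alpha=6, beta=23701/160

obs 1: x=1 → posterior Inverse-Gamma(5/2, 48/5)
obs 2: x=0 → posterior Inverse-Gamma(3, 141/10)
obs 3: x=8 → posterior Inverse-Gamma(7/2, 373/5)
obs 4: x=4 → posterior Inverse-Gamma(4, 991/10)
obs 5: x=1 → posterior Inverse-Gamma(9/2, 1071/10)
obs 6: x=-3 → posterior Inverse-Gamma(5, 1071/10)
obs 7: x=5 → posterior Inverse-Gamma(11/2, 1391/10)
obs 8: x=5/4 → posterior Inverse-Gamma(6, 23701/160)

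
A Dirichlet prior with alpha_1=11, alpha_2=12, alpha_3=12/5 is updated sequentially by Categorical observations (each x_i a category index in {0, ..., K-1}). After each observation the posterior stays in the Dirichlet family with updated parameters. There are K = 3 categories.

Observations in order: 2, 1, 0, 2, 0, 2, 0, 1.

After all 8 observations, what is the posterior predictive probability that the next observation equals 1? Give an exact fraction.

70/167

obs 1: x=2 → posterior Dirichlet(11, 12, 17/5)
obs 2: x=1 → posterior Dirichlet(11, 13, 17/5)
obs 3: x=0 → posterior Dirichlet(12, 13, 17/5)
obs 4: x=2 → posterior Dirichlet(12, 13, 22/5)
obs 5: x=0 → posterior Dirichlet(13, 13, 22/5)
obs 6: x=2 → posterior Dirichlet(13, 13, 27/5)
obs 7: x=0 → posterior Dirichlet(14, 13, 27/5)
obs 8: x=1 → posterior Dirichlet(14, 14, 27/5)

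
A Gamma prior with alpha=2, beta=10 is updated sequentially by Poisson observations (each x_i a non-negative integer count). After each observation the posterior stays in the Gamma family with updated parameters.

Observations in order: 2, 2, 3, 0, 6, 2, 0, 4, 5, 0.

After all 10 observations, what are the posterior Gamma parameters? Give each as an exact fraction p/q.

alpha=26, beta=20

obs 1: x=2 → posterior Gamma(4, 11)
obs 2: x=2 → posterior Gamma(6, 12)
obs 3: x=3 → posterior Gamma(9, 13)
obs 4: x=0 → posterior Gamma(9, 14)
obs 5: x=6 → posterior Gamma(15, 15)
obs 6: x=2 → posterior Gamma(17, 16)
obs 7: x=0 → posterior Gamma(17, 17)
obs 8: x=4 → posterior Gamma(21, 18)
obs 9: x=5 → posterior Gamma(26, 19)
obs 10: x=0 → posterior Gamma(26, 20)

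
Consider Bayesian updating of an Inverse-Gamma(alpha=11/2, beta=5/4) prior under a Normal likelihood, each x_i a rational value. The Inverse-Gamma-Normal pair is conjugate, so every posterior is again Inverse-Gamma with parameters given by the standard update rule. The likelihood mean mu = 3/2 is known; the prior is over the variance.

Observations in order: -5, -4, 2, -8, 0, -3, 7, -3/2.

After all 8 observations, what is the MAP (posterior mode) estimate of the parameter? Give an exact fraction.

obs 1: x=-5 → posterior Inverse-Gamma(6, 179/8)
obs 2: x=-4 → posterior Inverse-Gamma(13/2, 75/2)
obs 3: x=2 → posterior Inverse-Gamma(7, 301/8)
obs 4: x=-8 → posterior Inverse-Gamma(15/2, 331/4)
obs 5: x=0 → posterior Inverse-Gamma(8, 671/8)
obs 6: x=-3 → posterior Inverse-Gamma(17/2, 94)
obs 7: x=7 → posterior Inverse-Gamma(9, 873/8)
obs 8: x=-3/2 → posterior Inverse-Gamma(19/2, 909/8)

303/28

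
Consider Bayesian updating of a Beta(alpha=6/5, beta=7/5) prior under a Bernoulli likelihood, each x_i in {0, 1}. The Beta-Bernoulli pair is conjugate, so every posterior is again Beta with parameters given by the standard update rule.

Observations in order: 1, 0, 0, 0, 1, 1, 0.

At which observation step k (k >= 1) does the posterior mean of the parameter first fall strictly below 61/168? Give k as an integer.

obs 1: x=1 → posterior Beta(11/5, 7/5)
obs 2: x=0 → posterior Beta(11/5, 12/5)
obs 3: x=0 → posterior Beta(11/5, 17/5)
obs 4: x=0 → posterior Beta(11/5, 22/5)
obs 5: x=1 → posterior Beta(16/5, 22/5)
obs 6: x=1 → posterior Beta(21/5, 22/5)
obs 7: x=0 → posterior Beta(21/5, 27/5)

k = 4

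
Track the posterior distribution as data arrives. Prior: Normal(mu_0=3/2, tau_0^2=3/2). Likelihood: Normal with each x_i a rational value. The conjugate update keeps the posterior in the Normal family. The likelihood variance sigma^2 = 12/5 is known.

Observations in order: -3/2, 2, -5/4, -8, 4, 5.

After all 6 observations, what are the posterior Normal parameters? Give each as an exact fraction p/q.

obs 1: x=-3/2 → posterior Normal(9/26, 12/13)
obs 2: x=2 → posterior Normal(29/36, 2/3)
obs 3: x=-5/4 → posterior Normal(33/92, 12/23)
obs 4: x=-8 → posterior Normal(-127/112, 3/7)
obs 5: x=4 → posterior Normal(-47/132, 4/11)
obs 6: x=5 → posterior Normal(53/152, 6/19)

mu_0=53/152, tau_0^2=6/19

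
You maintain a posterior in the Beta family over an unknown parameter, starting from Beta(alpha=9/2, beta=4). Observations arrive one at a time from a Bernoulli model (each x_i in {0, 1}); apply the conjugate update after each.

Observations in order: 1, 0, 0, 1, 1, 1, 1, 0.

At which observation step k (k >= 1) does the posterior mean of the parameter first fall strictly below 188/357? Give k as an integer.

k = 2

obs 1: x=1 → posterior Beta(11/2, 4)
obs 2: x=0 → posterior Beta(11/2, 5)
obs 3: x=0 → posterior Beta(11/2, 6)
obs 4: x=1 → posterior Beta(13/2, 6)
obs 5: x=1 → posterior Beta(15/2, 6)
obs 6: x=1 → posterior Beta(17/2, 6)
obs 7: x=1 → posterior Beta(19/2, 6)
obs 8: x=0 → posterior Beta(19/2, 7)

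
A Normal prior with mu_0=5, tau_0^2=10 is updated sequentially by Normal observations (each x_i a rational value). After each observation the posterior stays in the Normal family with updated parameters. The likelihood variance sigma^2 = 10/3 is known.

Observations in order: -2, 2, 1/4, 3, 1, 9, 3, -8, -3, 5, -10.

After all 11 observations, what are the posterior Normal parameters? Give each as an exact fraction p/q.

obs 1: x=-2 → posterior Normal(-1/4, 5/2)
obs 2: x=2 → posterior Normal(5/7, 10/7)
obs 3: x=1/4 → posterior Normal(23/40, 1)
obs 4: x=3 → posterior Normal(59/52, 10/13)
obs 5: x=1 → posterior Normal(71/64, 5/8)
obs 6: x=9 → posterior Normal(179/76, 10/19)
obs 7: x=3 → posterior Normal(215/88, 5/11)
obs 8: x=-8 → posterior Normal(119/100, 2/5)
obs 9: x=-3 → posterior Normal(83/112, 5/14)
obs 10: x=5 → posterior Normal(143/124, 10/31)
obs 11: x=-10 → posterior Normal(23/136, 5/17)

mu_0=23/136, tau_0^2=5/17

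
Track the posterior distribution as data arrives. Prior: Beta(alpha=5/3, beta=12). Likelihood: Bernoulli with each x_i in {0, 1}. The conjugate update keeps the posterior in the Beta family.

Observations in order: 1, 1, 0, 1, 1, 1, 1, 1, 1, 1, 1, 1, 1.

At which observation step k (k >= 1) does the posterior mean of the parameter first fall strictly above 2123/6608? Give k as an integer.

obs 1: x=1 → posterior Beta(8/3, 12)
obs 2: x=1 → posterior Beta(11/3, 12)
obs 3: x=0 → posterior Beta(11/3, 13)
obs 4: x=1 → posterior Beta(14/3, 13)
obs 5: x=1 → posterior Beta(17/3, 13)
obs 6: x=1 → posterior Beta(20/3, 13)
obs 7: x=1 → posterior Beta(23/3, 13)
obs 8: x=1 → posterior Beta(26/3, 13)
obs 9: x=1 → posterior Beta(29/3, 13)
obs 10: x=1 → posterior Beta(32/3, 13)
obs 11: x=1 → posterior Beta(35/3, 13)
obs 12: x=1 → posterior Beta(38/3, 13)
obs 13: x=1 → posterior Beta(41/3, 13)

k = 6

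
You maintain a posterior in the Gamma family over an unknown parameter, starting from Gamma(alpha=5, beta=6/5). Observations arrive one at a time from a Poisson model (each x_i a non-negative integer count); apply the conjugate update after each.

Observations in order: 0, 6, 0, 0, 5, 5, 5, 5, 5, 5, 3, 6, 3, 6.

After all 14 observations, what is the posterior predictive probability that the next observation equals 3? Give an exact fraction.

4179206245006821515034654315087278330822375761550560451304050046874600513860713723874816538904241421953052998369280000/21187083124088512843307390152364167522362269594349815270782628323431805003774795906264558627360098997380226419836747361

obs 1: x=0 → posterior Gamma(5, 11/5)
obs 2: x=6 → posterior Gamma(11, 16/5)
obs 3: x=0 → posterior Gamma(11, 21/5)
obs 4: x=0 → posterior Gamma(11, 26/5)
obs 5: x=5 → posterior Gamma(16, 31/5)
obs 6: x=5 → posterior Gamma(21, 36/5)
obs 7: x=5 → posterior Gamma(26, 41/5)
obs 8: x=5 → posterior Gamma(31, 46/5)
obs 9: x=5 → posterior Gamma(36, 51/5)
obs 10: x=5 → posterior Gamma(41, 56/5)
obs 11: x=3 → posterior Gamma(44, 61/5)
obs 12: x=6 → posterior Gamma(50, 66/5)
obs 13: x=3 → posterior Gamma(53, 71/5)
obs 14: x=6 → posterior Gamma(59, 76/5)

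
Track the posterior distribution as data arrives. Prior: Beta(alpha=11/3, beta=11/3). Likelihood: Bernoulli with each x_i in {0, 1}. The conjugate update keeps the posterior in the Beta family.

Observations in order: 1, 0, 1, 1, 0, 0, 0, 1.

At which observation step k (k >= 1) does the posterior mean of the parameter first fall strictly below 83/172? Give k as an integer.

k = 7

obs 1: x=1 → posterior Beta(14/3, 11/3)
obs 2: x=0 → posterior Beta(14/3, 14/3)
obs 3: x=1 → posterior Beta(17/3, 14/3)
obs 4: x=1 → posterior Beta(20/3, 14/3)
obs 5: x=0 → posterior Beta(20/3, 17/3)
obs 6: x=0 → posterior Beta(20/3, 20/3)
obs 7: x=0 → posterior Beta(20/3, 23/3)
obs 8: x=1 → posterior Beta(23/3, 23/3)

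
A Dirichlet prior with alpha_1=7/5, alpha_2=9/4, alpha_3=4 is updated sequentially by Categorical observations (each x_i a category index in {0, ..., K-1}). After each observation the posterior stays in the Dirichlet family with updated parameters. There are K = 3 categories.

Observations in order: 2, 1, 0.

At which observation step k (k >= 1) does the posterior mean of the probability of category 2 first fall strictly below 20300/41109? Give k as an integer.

k = 3

obs 1: x=2 → posterior Dirichlet(7/5, 9/4, 5)
obs 2: x=1 → posterior Dirichlet(7/5, 13/4, 5)
obs 3: x=0 → posterior Dirichlet(12/5, 13/4, 5)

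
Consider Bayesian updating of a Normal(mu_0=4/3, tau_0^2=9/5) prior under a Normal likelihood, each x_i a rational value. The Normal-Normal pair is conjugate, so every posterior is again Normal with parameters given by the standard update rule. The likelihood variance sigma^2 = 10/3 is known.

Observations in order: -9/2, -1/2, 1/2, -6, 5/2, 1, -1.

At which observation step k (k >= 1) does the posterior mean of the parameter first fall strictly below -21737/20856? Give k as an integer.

obs 1: x=-9/2 → posterior Normal(-47/66, 90/77)
obs 2: x=-1/2 → posterior Normal(-205/312, 45/52)
obs 3: x=1/2 → posterior Normal(-329/786, 90/131)
obs 4: x=-6 → posterior Normal(-1301/948, 45/79)
obs 5: x=5/2 → posterior Normal(-448/555, 18/37)
obs 6: x=1 → posterior Normal(-367/636, 45/106)
obs 7: x=-1 → posterior Normal(-448/717, 90/239)

k = 4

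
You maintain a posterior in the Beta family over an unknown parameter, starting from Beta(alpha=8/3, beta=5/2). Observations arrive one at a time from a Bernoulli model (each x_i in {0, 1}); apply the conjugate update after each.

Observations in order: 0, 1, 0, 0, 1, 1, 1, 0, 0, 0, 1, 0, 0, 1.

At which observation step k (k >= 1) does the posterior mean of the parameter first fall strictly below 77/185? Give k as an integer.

k = 4

obs 1: x=0 → posterior Beta(8/3, 7/2)
obs 2: x=1 → posterior Beta(11/3, 7/2)
obs 3: x=0 → posterior Beta(11/3, 9/2)
obs 4: x=0 → posterior Beta(11/3, 11/2)
obs 5: x=1 → posterior Beta(14/3, 11/2)
obs 6: x=1 → posterior Beta(17/3, 11/2)
obs 7: x=1 → posterior Beta(20/3, 11/2)
obs 8: x=0 → posterior Beta(20/3, 13/2)
obs 9: x=0 → posterior Beta(20/3, 15/2)
obs 10: x=0 → posterior Beta(20/3, 17/2)
obs 11: x=1 → posterior Beta(23/3, 17/2)
obs 12: x=0 → posterior Beta(23/3, 19/2)
obs 13: x=0 → posterior Beta(23/3, 21/2)
obs 14: x=1 → posterior Beta(26/3, 21/2)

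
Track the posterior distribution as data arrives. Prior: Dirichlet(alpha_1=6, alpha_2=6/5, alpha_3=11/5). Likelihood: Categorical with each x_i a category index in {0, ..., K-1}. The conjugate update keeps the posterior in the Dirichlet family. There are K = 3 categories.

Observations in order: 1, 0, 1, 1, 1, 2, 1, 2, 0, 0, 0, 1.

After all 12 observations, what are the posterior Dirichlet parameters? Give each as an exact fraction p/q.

alpha_1=10, alpha_2=36/5, alpha_3=21/5

obs 1: x=1 → posterior Dirichlet(6, 11/5, 11/5)
obs 2: x=0 → posterior Dirichlet(7, 11/5, 11/5)
obs 3: x=1 → posterior Dirichlet(7, 16/5, 11/5)
obs 4: x=1 → posterior Dirichlet(7, 21/5, 11/5)
obs 5: x=1 → posterior Dirichlet(7, 26/5, 11/5)
obs 6: x=2 → posterior Dirichlet(7, 26/5, 16/5)
obs 7: x=1 → posterior Dirichlet(7, 31/5, 16/5)
obs 8: x=2 → posterior Dirichlet(7, 31/5, 21/5)
obs 9: x=0 → posterior Dirichlet(8, 31/5, 21/5)
obs 10: x=0 → posterior Dirichlet(9, 31/5, 21/5)
obs 11: x=0 → posterior Dirichlet(10, 31/5, 21/5)
obs 12: x=1 → posterior Dirichlet(10, 36/5, 21/5)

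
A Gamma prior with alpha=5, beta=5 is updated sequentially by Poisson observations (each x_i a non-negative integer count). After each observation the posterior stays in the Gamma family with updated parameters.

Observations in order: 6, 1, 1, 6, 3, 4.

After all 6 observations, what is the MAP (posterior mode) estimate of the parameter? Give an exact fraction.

25/11

obs 1: x=6 → posterior Gamma(11, 6)
obs 2: x=1 → posterior Gamma(12, 7)
obs 3: x=1 → posterior Gamma(13, 8)
obs 4: x=6 → posterior Gamma(19, 9)
obs 5: x=3 → posterior Gamma(22, 10)
obs 6: x=4 → posterior Gamma(26, 11)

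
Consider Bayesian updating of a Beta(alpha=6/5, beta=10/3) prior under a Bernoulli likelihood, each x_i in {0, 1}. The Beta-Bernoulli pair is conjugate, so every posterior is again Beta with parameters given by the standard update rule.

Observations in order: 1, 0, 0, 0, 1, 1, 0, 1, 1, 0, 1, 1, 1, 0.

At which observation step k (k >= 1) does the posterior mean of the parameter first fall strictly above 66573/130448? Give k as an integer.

obs 1: x=1 → posterior Beta(11/5, 10/3)
obs 2: x=0 → posterior Beta(11/5, 13/3)
obs 3: x=0 → posterior Beta(11/5, 16/3)
obs 4: x=0 → posterior Beta(11/5, 19/3)
obs 5: x=1 → posterior Beta(16/5, 19/3)
obs 6: x=1 → posterior Beta(21/5, 19/3)
obs 7: x=0 → posterior Beta(21/5, 22/3)
obs 8: x=1 → posterior Beta(26/5, 22/3)
obs 9: x=1 → posterior Beta(31/5, 22/3)
obs 10: x=0 → posterior Beta(31/5, 25/3)
obs 11: x=1 → posterior Beta(36/5, 25/3)
obs 12: x=1 → posterior Beta(41/5, 25/3)
obs 13: x=1 → posterior Beta(46/5, 25/3)
obs 14: x=0 → posterior Beta(46/5, 28/3)

k = 13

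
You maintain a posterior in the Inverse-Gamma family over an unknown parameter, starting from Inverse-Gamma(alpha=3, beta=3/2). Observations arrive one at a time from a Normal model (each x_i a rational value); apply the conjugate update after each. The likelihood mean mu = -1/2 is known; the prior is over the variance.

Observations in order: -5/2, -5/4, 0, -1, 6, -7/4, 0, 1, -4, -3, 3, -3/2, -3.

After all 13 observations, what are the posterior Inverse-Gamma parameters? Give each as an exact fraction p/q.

obs 1: x=-5/2 → posterior Inverse-Gamma(7/2, 7/2)
obs 2: x=-5/4 → posterior Inverse-Gamma(4, 121/32)
obs 3: x=0 → posterior Inverse-Gamma(9/2, 125/32)
obs 4: x=-1 → posterior Inverse-Gamma(5, 129/32)
obs 5: x=6 → posterior Inverse-Gamma(11/2, 805/32)
obs 6: x=-7/4 → posterior Inverse-Gamma(6, 415/16)
obs 7: x=0 → posterior Inverse-Gamma(13/2, 417/16)
obs 8: x=1 → posterior Inverse-Gamma(7, 435/16)
obs 9: x=-4 → posterior Inverse-Gamma(15/2, 533/16)
obs 10: x=-3 → posterior Inverse-Gamma(8, 583/16)
obs 11: x=3 → posterior Inverse-Gamma(17/2, 681/16)
obs 12: x=-3/2 → posterior Inverse-Gamma(9, 689/16)
obs 13: x=-3 → posterior Inverse-Gamma(19/2, 739/16)

alpha=19/2, beta=739/16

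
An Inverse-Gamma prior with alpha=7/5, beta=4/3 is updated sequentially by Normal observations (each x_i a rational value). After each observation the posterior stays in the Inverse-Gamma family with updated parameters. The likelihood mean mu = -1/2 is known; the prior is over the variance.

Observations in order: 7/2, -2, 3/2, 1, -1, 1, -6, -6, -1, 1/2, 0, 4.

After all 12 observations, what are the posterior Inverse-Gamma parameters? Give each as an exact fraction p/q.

obs 1: x=7/2 → posterior Inverse-Gamma(19/10, 28/3)
obs 2: x=-2 → posterior Inverse-Gamma(12/5, 251/24)
obs 3: x=3/2 → posterior Inverse-Gamma(29/10, 299/24)
obs 4: x=1 → posterior Inverse-Gamma(17/5, 163/12)
obs 5: x=-1 → posterior Inverse-Gamma(39/10, 329/24)
obs 6: x=1 → posterior Inverse-Gamma(22/5, 89/6)
obs 7: x=-6 → posterior Inverse-Gamma(49/10, 719/24)
obs 8: x=-6 → posterior Inverse-Gamma(27/5, 541/12)
obs 9: x=-1 → posterior Inverse-Gamma(59/10, 1085/24)
obs 10: x=1/2 → posterior Inverse-Gamma(32/5, 1097/24)
obs 11: x=0 → posterior Inverse-Gamma(69/10, 275/6)
obs 12: x=4 → posterior Inverse-Gamma(37/5, 1343/24)

alpha=37/5, beta=1343/24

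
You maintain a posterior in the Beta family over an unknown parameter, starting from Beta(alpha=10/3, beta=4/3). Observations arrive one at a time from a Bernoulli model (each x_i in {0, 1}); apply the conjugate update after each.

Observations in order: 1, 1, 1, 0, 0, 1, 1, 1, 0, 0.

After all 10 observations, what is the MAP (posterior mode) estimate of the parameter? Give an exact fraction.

obs 1: x=1 → posterior Beta(13/3, 4/3)
obs 2: x=1 → posterior Beta(16/3, 4/3)
obs 3: x=1 → posterior Beta(19/3, 4/3)
obs 4: x=0 → posterior Beta(19/3, 7/3)
obs 5: x=0 → posterior Beta(19/3, 10/3)
obs 6: x=1 → posterior Beta(22/3, 10/3)
obs 7: x=1 → posterior Beta(25/3, 10/3)
obs 8: x=1 → posterior Beta(28/3, 10/3)
obs 9: x=0 → posterior Beta(28/3, 13/3)
obs 10: x=0 → posterior Beta(28/3, 16/3)

25/38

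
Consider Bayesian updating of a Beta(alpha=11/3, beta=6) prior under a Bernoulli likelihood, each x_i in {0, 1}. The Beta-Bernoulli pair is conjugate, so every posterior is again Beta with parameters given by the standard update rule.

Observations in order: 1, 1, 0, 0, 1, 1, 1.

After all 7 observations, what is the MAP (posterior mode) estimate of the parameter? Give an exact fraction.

obs 1: x=1 → posterior Beta(14/3, 6)
obs 2: x=1 → posterior Beta(17/3, 6)
obs 3: x=0 → posterior Beta(17/3, 7)
obs 4: x=0 → posterior Beta(17/3, 8)
obs 5: x=1 → posterior Beta(20/3, 8)
obs 6: x=1 → posterior Beta(23/3, 8)
obs 7: x=1 → posterior Beta(26/3, 8)

23/44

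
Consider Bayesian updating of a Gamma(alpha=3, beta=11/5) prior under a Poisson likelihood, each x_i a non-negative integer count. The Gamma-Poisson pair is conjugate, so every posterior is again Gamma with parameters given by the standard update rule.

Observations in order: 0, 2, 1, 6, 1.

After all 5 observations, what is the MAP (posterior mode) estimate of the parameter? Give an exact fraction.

obs 1: x=0 → posterior Gamma(3, 16/5)
obs 2: x=2 → posterior Gamma(5, 21/5)
obs 3: x=1 → posterior Gamma(6, 26/5)
obs 4: x=6 → posterior Gamma(12, 31/5)
obs 5: x=1 → posterior Gamma(13, 36/5)

5/3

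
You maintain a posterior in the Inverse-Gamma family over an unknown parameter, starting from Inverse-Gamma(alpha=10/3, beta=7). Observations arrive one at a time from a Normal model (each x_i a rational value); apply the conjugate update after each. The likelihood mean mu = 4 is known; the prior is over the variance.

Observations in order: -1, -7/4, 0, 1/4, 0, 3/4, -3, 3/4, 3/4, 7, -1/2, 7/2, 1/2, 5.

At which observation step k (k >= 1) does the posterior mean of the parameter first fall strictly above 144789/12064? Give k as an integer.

obs 1: x=-1 → posterior Inverse-Gamma(23/6, 39/2)
obs 2: x=-7/4 → posterior Inverse-Gamma(13/3, 1153/32)
obs 3: x=0 → posterior Inverse-Gamma(29/6, 1409/32)
obs 4: x=1/4 → posterior Inverse-Gamma(16/3, 817/16)
obs 5: x=0 → posterior Inverse-Gamma(35/6, 945/16)
obs 6: x=3/4 → posterior Inverse-Gamma(19/3, 2059/32)
obs 7: x=-3 → posterior Inverse-Gamma(41/6, 2843/32)
obs 8: x=3/4 → posterior Inverse-Gamma(22/3, 753/8)
obs 9: x=3/4 → posterior Inverse-Gamma(47/6, 3181/32)
obs 10: x=7 → posterior Inverse-Gamma(25/3, 3325/32)
obs 11: x=-1/2 → posterior Inverse-Gamma(53/6, 3649/32)
obs 12: x=7/2 → posterior Inverse-Gamma(28/3, 3653/32)
obs 13: x=1/2 → posterior Inverse-Gamma(59/6, 3849/32)
obs 14: x=5 → posterior Inverse-Gamma(31/3, 3865/32)

k = 5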